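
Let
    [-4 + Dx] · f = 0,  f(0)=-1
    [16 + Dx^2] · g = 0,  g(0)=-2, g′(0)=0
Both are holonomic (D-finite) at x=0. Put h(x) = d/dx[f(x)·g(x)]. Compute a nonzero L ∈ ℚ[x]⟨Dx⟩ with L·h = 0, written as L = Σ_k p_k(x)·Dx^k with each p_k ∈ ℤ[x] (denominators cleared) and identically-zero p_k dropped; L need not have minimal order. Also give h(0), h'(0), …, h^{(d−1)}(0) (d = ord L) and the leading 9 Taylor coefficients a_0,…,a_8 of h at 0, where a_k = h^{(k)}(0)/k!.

L = 32 - 8·Dx + Dx^2  (order 2).
h: a_k = 8, 0, -128, -1024/3, -1024/3, 0, 16384/45, 131072/315, 65536/315, …
ICs: h(0) = 8, h′(0) = 0.

f: a_k = -1, -4, -8, -32/3, -32/3, -128/15, -256/45, -1024/315, -512/315, …
g: a_k = -2, 0, 16, 0, -64/3, 0, 512/45, 0, -1024/315, …
f·g: L₀ = L_f ⊗_s L_g, ord ≤ 1·2.
Derive L from L₀ (diff closure).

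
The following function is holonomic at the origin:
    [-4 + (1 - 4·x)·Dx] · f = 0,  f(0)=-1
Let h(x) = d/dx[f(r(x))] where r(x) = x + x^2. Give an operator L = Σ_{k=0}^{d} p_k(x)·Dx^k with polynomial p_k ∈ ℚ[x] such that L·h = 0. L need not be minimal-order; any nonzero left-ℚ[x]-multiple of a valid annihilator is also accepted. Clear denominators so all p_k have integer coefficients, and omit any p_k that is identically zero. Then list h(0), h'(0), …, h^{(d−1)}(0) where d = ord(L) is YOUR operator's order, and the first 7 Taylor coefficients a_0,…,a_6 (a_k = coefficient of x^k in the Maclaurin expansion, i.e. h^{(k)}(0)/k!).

L = (10 + 24·x + 24·x^2) + (-1 + 2·x + 12·x^2 + 8·x^3)·Dx  (order 1).
h: a_k = -4, -40, -288, -1856, -11200, -64896, -365568, …
ICs: h(0) = -4.

f: a_k = -1, -4, -16, -64, -256, -1024, -4096, …
h₀=f(r): pull back L_f along r ⇒ L₀.
Differentiate: ansatz ord ≤ ord L₀ ⇒ L.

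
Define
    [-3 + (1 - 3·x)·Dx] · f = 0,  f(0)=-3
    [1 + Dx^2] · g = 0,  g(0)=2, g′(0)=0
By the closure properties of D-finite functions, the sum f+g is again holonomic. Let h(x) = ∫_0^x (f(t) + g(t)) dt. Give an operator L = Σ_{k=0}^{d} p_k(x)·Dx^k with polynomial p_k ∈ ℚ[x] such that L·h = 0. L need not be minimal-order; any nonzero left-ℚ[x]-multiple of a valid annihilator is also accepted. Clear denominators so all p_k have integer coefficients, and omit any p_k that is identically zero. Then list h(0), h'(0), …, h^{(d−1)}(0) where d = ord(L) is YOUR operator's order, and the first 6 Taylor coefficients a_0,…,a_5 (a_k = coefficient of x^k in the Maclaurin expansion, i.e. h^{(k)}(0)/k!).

L = (165 - 18·x + 27·x^2)·Dx + (-19 + 63·x - 27·x^2 + 27·x^3)·Dx^2 + (165 - 18·x + 27·x^2)·Dx^3 + (-19 + 63·x - 27·x^2 + 27·x^3)·Dx^4  (order 4).
h: a_k = 0, -1, -9/2, -28/3, -81/4, -583/12, …
ICs: h(0) = 0, h′(0) = -1, h′′(0) = -9, h′′′(0) = -56.

f: a_k = -3, -9, -27, -81, -243, -729, …
g: a_k = 2, 0, -1, 0, 1/12, 0, …
f+g: L₀ = lclm(L_f,L_g), ord ≤ 1+2.
Integrate: L := L₀·Dx.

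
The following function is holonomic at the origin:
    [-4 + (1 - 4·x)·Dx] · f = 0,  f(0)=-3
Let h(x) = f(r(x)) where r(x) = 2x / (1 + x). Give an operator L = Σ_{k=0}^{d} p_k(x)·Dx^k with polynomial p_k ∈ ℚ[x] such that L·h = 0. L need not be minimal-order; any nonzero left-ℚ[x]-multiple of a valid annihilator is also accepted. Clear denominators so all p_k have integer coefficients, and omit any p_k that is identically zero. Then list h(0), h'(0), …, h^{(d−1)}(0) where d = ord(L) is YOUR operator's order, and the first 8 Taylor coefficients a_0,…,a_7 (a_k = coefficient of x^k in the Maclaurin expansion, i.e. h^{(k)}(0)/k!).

f: a_k = -3, -12, -48, -192, -768, -3072, -12288, -49152, …
Change of var in L_f (x↦r) gives L₀.
L = 8 + (-1 + 6·x + 7·x^2)·Dx  (order 1).
h: a_k = -3, -24, -168, -1176, -8232, -57624, -403368, -2823576, …
ICs: h(0) = -3.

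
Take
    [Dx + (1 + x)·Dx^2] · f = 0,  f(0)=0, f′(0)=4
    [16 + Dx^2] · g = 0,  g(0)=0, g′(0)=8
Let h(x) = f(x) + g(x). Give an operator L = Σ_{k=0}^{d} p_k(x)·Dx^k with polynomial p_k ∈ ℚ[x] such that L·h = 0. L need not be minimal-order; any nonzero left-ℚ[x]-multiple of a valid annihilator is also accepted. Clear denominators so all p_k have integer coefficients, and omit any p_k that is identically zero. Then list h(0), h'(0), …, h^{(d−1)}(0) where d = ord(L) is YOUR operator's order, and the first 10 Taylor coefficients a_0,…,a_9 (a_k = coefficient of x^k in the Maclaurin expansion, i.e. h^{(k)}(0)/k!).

f: a_k = 0, 4, -2, 4/3, -1, 4/5, -2/3, 4/7, -1/2, 4/9, …
g: a_k = 0, 8, 0, -64/3, 0, 256/15, 0, -2048/315, 0, 4096/2835, …
h₀=f+g: left-lcm gives L₀, ord ≤ 4.
L = (176 + 256·x + 128·x^2)·Dx + (144 + 400·x + 384·x^2 + 128·x^3)·Dx^2 + (11 + 16·x + 8·x^2)·Dx^3 + (9 + 25·x + 24·x^2 + 8·x^3)·Dx^4  (order 4).
h: a_k = 0, 12, -2, -20, -1, 268/15, -2/3, -1868/315, -1/2, 5356/2835, …
ICs: h(0) = 0, h′(0) = 12, h′′(0) = -4, h′′′(0) = -120.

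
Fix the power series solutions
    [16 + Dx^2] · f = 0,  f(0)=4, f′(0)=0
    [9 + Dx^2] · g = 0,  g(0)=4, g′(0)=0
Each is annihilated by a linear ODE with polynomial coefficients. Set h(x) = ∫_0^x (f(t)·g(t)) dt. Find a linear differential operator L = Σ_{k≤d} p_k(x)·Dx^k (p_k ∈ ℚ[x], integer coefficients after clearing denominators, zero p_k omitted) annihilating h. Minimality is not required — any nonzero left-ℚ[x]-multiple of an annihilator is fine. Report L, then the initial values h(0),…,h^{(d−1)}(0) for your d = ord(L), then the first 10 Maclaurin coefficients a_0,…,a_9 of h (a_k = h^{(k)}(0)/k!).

L = 49·Dx + 50·Dx^3 + Dx^5  (order 5).
h: a_k = 0, 16, 0, -200/3, 0, 2402/15, 0, -11765/63, 0, 2882401/22680, …
ICs: h(0) = 0, h′(0) = 16, h′′(0) = 0, h′′′(0) = -400, h′′′′(0) = 0.

f: a_k = 4, 0, -32, 0, 128/3, 0, -1024/45, 0, 2048/315, 0, …
g: a_k = 4, 0, -18, 0, 27/2, 0, -81/20, 0, 729/1120, 0, …
h₀=f·g: eliminate ⇒ L₀, order ≤ 2·2.
h=∫₀ˣh₀: take L = L₀·Dx.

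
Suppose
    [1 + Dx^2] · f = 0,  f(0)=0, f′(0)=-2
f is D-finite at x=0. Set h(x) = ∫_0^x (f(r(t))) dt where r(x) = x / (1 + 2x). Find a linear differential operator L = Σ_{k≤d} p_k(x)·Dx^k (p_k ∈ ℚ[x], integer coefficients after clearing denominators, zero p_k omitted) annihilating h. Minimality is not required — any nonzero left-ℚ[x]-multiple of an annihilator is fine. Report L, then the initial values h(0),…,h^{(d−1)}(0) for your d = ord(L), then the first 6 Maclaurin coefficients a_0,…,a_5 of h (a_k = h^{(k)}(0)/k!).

L = Dx + (4 + 24·x + 48·x^2 + 32·x^3)·Dx^2 + (1 + 8·x + 24·x^2 + 32·x^3 + 16·x^4)·Dx^3  (order 3).
h: a_k = 0, 0, -1, 4/3, -23/12, 14/5, …
ICs: h(0) = 0, h′(0) = 0, h′′(0) = -2.

f: a_k = 0, -2, 0, 1/3, 0, -1/60, …
h₀=f(r): pull back L_f along r ⇒ L₀.
h=∫₀ˣh₀: take L = L₀·Dx.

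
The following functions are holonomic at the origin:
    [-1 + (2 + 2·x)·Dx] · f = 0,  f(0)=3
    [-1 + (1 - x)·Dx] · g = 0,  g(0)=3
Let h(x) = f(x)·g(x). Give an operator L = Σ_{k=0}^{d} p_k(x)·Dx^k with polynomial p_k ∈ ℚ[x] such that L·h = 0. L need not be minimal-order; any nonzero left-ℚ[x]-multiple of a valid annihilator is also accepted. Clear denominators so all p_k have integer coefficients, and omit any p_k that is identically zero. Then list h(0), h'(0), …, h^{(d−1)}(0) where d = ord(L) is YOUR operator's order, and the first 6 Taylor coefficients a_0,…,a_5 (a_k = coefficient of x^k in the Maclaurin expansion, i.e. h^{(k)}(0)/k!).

f: a_k = 3, 3/2, -3/8, 3/16, -15/128, 21/256, …
g: a_k = 3, 3, 3, 3, 3, 3, …
Product ⇒ symmetric product L₀, ord ≤ 1.
L = (3 + x) + (-2 + 2·x^2)·Dx  (order 1).
h: a_k = 9, 27/2, 99/8, 207/16, 1611/128, 3285/256, …
ICs: h(0) = 9.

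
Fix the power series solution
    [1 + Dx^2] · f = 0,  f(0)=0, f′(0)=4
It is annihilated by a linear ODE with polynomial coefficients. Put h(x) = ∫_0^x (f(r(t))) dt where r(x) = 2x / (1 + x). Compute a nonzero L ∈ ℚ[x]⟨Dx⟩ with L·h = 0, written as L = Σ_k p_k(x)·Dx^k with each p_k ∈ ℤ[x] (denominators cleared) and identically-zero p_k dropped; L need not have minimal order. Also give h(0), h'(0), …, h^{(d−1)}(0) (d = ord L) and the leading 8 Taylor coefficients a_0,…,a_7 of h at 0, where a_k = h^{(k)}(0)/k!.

f: a_k = 0, 4, 0, -2/3, 0, 1/30, 0, -1/1260, …
h₀=f(r): pull back L_f along r ⇒ L₀.
h=∫₀ˣh₀: take L = L₀·Dx.
L = 4·Dx + (2 + 6·x + 6·x^2 + 2·x^3)·Dx^2 + (1 + 4·x + 6·x^2 + 4·x^3 + x^4)·Dx^3  (order 3).
h: a_k = 0, 0, 4, -8/3, 2/3, 8/5, -172/45, 40/7, …
ICs: h(0) = 0, h′(0) = 0, h′′(0) = 8.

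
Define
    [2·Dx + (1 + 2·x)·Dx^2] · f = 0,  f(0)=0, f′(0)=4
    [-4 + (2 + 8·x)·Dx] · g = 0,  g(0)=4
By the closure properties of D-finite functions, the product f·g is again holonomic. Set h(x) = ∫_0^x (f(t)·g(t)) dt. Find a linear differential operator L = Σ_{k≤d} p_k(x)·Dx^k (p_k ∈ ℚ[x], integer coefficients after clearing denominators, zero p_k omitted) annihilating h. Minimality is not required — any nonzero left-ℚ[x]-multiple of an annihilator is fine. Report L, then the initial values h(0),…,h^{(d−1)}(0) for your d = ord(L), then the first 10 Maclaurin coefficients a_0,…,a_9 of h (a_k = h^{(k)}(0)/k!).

f: a_k = 0, 4, -4, 16/3, -8, 64/5, -64/3, 256/7, -64, 1024/9, …
g: a_k = 4, 8, -8, 16, -40, 112, -336, 1056, -3432, 11440, …
Sym-product of L_f,L_g gives L₀ (≤ ord 2).
∫: right-multiply L₀ by Dx.
L = (8 + 8·x)·Dx + (-2 - 8·x)·Dx^2 + (1 + 10·x + 32·x^2 + 32·x^3)·Dx^3  (order 3).
h: a_k = 0, 0, 8, 16/3, -32/3, 64/3, -2096/45, 3872/35, -9888/35, 241408/315, …
ICs: h(0) = 0, h′(0) = 0, h′′(0) = 16.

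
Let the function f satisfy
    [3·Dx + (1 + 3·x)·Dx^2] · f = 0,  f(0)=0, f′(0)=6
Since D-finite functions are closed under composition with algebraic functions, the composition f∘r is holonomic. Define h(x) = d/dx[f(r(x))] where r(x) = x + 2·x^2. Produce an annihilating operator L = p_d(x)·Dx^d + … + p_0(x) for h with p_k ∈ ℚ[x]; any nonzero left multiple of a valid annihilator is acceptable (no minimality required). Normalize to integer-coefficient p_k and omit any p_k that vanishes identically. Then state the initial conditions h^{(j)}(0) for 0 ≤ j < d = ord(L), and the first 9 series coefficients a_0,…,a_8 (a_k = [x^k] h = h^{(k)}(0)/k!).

f: a_k = 0, 6, -9, 18, -81/2, 486/5, -243, 4374/7, -6561/4, …
Substitute x→r, Dx→(1/r')Dx; clear ⇒ L₀.
Derive L from L₀ (diff closure).
L = (-1 + 12·x + 24·x^2) + (1 + 7·x + 18·x^2 + 24·x^3)·Dx  (order 1).
h: a_k = 6, 6, -54, 126, -54, -594, 2106, -2754, -4374, …
ICs: h(0) = 6.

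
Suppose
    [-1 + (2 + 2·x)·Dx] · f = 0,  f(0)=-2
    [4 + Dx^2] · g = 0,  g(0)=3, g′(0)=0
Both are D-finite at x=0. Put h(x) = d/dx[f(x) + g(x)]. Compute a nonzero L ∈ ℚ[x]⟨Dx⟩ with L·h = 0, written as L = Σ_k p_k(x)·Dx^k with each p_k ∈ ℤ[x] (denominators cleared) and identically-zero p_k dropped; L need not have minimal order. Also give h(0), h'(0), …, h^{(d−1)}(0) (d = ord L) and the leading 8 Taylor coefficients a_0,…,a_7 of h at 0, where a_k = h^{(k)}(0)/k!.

f: a_k = -2, -1, 1/4, -1/8, 5/64, -7/128, 21/512, -33/1024, …
g: a_k = 3, 0, -6, 0, 2, 0, -4/15, 0, …
f+g: L₀ = lclm(L_f,L_g), ord ≤ 1+2.
Derive L from L₀ (diff closure).
L = (-124 - 128·x - 64·x^2) + (-152 - 408·x - 384·x^2 - 128·x^3)·Dx + (-31 - 32·x - 16·x^2)·Dx^2 + (-38 - 102·x - 96·x^2 - 32·x^3)·Dx^3  (order 3).
h: a_k = -1, -23/2, -3/8, 133/16, -35/128, -1733/1280, -231/1024, 77813/215040, …
ICs: h(0) = -1, h′(0) = -23/2, h′′(0) = -3/4.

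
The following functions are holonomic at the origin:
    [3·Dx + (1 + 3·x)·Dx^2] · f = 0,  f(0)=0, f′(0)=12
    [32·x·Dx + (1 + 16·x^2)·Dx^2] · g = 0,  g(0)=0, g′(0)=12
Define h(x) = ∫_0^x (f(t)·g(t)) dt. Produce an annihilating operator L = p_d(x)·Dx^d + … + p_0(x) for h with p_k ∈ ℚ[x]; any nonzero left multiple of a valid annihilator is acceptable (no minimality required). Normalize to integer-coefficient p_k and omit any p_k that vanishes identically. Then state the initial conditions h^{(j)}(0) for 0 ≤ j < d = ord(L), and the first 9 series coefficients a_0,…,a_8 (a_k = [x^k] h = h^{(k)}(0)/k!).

L = (15744 + 89280·x + 811008·x^2 + 5299200·x^3 + 13271040·x^4 + 17252352·x^5 + 21233664·x^7)·Dx^2 + (4258 + 91200·x + 775488·x^2 + 4635648·x^3 + 18247680·x^4 + 41140224·x^5 + 46448640·x^6 + 21233664·x^7 + 74317824·x^8)·Dx^3 + (492 + 12548·x + 131328·x^2 + 747968·x^3 + 3219456·x^4 + 10146816·x^5 + 21233664·x^6 + 24920064·x^7 + 21233664·x^8 + 42467328·x^9)·Dx^4 + (73 + 822·x + 6161·x^2 + 34944·x^3 + 151168·x^4 + 500736·x^5 + 1322496·x^6 + 2654208·x^7 + 3244032·x^8 + 3538944·x^9 + 5308416·x^10)·Dx^5  (order 5).
h: a_k = 0, 0, 0, 48, -54, -336/5, 30, 37008/35, -7317/5, …
ICs: h(0) = 0, h′(0) = 0, h′′(0) = 0, h′′′(0) = 288, h′′′′(0) = -1296.

f: a_k = 0, 12, -18, 36, -81, 972/5, -486, 8748/7, -6561/2, …
g: a_k = 0, 12, 0, -64, 0, 3072/5, 0, -49152/7, 0, …
Product ⇒ symmetric product L₀, ord ≤ 4.
Integrate: L := L₀·Dx.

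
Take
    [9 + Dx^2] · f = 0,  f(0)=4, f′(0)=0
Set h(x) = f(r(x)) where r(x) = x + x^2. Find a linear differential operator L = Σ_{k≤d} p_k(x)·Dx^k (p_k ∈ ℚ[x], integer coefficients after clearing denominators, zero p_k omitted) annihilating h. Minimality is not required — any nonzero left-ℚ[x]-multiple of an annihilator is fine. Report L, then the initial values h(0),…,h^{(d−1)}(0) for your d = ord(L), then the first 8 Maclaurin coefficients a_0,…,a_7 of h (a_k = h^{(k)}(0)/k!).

L = (9 + 54·x + 108·x^2 + 72·x^3) - 2·Dx + (1 + 2·x)·Dx^2  (order 2).
h: a_k = 4, 0, -18, -36, -9/2, 54, 1539/20, 297/10, …
ICs: h(0) = 4, h′(0) = 0.

f: a_k = 4, 0, -18, 0, 27/2, 0, -81/20, 0, …
f∘r: x↦r, Dx↦Dx/r' in L_f ⇒ L₀.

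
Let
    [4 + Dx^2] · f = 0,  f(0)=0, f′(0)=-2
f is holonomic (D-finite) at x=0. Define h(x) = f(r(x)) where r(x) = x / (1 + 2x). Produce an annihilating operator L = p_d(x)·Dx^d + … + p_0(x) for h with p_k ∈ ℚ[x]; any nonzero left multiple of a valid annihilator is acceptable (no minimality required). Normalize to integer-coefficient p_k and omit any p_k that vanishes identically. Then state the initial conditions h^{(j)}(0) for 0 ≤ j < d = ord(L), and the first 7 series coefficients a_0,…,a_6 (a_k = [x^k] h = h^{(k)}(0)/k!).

L = 4 + (4 + 24·x + 48·x^2 + 32·x^3)·Dx + (1 + 8·x + 24·x^2 + 32·x^3 + 16·x^4)·Dx^2  (order 2).
h: a_k = 0, -2, 4, -20/3, 8, -4/15, -40, …
ICs: h(0) = 0, h′(0) = -2.

f: a_k = 0, -2, 0, 4/3, 0, -4/15, 0, …
f∘r: x↦r, Dx↦Dx/r' in L_f ⇒ L₀.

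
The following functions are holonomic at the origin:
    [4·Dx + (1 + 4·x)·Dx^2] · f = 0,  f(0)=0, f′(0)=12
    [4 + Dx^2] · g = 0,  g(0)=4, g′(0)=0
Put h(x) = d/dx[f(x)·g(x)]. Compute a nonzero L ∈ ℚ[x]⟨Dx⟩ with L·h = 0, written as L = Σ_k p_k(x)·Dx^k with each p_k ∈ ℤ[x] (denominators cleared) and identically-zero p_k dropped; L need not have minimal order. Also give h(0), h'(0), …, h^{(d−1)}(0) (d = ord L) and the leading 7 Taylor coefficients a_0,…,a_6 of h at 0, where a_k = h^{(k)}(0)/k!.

f: a_k = 0, 12, -24, 64, -192, 3072/5, -2048, …
g: a_k = 4, 0, -8, 0, 8/3, 0, -16/45, …
Sym-product of L_f,L_g gives L₀ (≤ ord 4).
Differentiate: ansatz ord ≤ ord L₀ ⇒ L.
L = (-832 - 992·x - 5568·x^2 - 12288·x^3 - 2048·x^4 + 24576·x^5 + 16384·x^6) + (-264 - 1568·x - 2560·x^2 + 10240·x^4 + 8192·x^5)·Dx + (-220 - 368·x - 1760·x^2 - 3072·x^3 + 2048·x^4 + 12288·x^5 + 8192·x^6)·Dx^2 + (-66 - 392·x - 640·x^2 + 2560·x^4 + 2048·x^5)·Dx^3 + (-3 - 30·x - 92·x^2 + 640·x^4 + 1536·x^5 + 1024·x^6)·Dx^4  (order 4).
h: a_k = 48, -192, 480, -2304, 9888, -40320, 816832/5, …
ICs: h(0) = 48, h′(0) = -192, h′′(0) = 960, h′′′(0) = -13824.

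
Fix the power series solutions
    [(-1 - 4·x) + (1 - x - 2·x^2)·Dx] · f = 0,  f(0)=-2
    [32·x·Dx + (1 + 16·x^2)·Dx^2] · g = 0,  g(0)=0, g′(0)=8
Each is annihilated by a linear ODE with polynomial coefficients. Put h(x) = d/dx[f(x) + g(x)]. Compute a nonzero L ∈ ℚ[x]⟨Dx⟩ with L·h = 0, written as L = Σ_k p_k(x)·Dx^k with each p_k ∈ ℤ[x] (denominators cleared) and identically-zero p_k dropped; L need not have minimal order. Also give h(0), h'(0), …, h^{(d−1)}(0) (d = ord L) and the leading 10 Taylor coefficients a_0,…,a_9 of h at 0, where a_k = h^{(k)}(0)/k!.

L = (-96 + 384·x + 6912·x^2 + 15360·x^3 + 40704·x^4 + 12288·x^6) + (31 + 104·x - 392·x^2 + 736·x^3 + 14912·x^4 + 27904·x^5 + 3072·x^6 + 12288·x^7)·Dx + (-3 - 19·x - 128·x^2 - 152·x^3 - 1128·x^4 + 2496·x^5 + 2560·x^6 + 1024·x^7 + 2048·x^8)·Dx^2  (order 2).
h: a_k = 6, -12, -158, -88, 1838, -516, -33958, -2736, 518150, -13660, …
ICs: h(0) = 6, h′(0) = -12.

f: a_k = -2, -2, -6, -10, -22, -42, -86, -170, -342, -682, …
g: a_k = 0, 8, 0, -128/3, 0, 2048/5, 0, -32768/7, 0, 524288/9, …
f+g: L₀ = lclm(L_f,L_g), ord ≤ 1+2.
h₀' ⇒ L via d/dx closure of L₀.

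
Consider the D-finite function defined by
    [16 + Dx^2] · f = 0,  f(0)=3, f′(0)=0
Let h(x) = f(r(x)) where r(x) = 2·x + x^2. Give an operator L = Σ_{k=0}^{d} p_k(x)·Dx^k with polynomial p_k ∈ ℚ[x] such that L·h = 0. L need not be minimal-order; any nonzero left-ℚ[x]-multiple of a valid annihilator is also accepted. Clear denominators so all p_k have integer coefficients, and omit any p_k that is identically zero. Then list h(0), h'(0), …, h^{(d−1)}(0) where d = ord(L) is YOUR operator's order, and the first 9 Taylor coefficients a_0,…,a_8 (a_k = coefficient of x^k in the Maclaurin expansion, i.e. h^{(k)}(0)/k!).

L = (64 + 192·x + 192·x^2 + 64·x^3) - Dx + (1 + x)·Dx^2  (order 2).
h: a_k = 3, 0, -96, -96, 488, 1024, -4864/15, -15104/5, -295648/105, …
ICs: h(0) = 3, h′(0) = 0.

f: a_k = 3, 0, -24, 0, 32, 0, -256/15, 0, 512/105, …
f∘r: x↦r, Dx↦Dx/r' in L_f ⇒ L₀.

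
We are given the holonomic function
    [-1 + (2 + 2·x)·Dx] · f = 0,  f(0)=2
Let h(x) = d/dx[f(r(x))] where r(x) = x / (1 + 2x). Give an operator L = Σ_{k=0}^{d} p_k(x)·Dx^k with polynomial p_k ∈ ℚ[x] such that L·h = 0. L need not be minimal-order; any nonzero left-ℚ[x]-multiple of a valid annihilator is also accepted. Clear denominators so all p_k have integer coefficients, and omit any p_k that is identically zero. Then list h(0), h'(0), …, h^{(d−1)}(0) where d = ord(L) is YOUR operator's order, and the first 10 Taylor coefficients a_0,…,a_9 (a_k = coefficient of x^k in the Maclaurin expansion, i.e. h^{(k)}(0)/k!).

f: a_k = 2, 1, -1/4, 1/8, -5/64, 7/128, -21/512, 33/1024, -429/16384, 715/32768, …
f∘r: x↦r, Dx↦Dx/r' in L_f ⇒ L₀.
Differentiate: ansatz ord ≤ ord L₀ ⇒ L.
L = (-9 - 24·x) + (-2 - 10·x - 12·x^2)·Dx  (order 1).
h: a_k = 1, -9/2, 123/8, -757/16, 17715/128, -100935/256, 1134735/1024, -6340365/2048, 283019715/32768, -1581400435/65536, …
ICs: h(0) = 1.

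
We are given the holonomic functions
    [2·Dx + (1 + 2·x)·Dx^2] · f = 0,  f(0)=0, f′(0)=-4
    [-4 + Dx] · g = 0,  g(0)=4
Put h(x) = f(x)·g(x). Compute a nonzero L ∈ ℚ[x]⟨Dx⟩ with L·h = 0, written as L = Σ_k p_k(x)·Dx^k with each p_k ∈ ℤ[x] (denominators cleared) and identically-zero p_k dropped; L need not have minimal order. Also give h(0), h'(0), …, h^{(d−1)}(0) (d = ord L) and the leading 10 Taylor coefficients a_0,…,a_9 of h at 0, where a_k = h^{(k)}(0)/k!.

f: a_k = 0, -4, 4, -16/3, 8, -64/5, 64/3, -256/7, 64, -1024/9, …
g: a_k = 4, 16, 32, 128/3, 128/3, 512/15, 1024/45, 4096/315, 2048/315, 8192/2835, …
Product ⇒ symmetric product L₀, ord ≤ 2.
L = (8 + 32·x) + (-6 - 16·x)·Dx + (1 + 2·x)·Dx^2  (order 2).
h: a_k = 0, -16, -48, -256/3, -96, -1408/15, -512/9, -17408/315, 256/45, -11264/189, …
ICs: h(0) = 0, h′(0) = -16.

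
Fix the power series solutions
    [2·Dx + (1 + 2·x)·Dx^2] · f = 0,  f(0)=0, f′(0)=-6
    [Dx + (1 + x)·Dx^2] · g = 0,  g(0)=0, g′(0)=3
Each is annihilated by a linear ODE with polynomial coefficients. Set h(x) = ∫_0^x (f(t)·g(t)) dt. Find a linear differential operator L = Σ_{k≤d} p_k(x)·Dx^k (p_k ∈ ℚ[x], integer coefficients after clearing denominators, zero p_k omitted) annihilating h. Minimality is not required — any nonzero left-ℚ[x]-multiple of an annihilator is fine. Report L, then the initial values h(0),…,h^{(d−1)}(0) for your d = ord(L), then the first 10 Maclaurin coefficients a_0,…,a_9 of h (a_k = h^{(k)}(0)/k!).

L = (20 + 48·x + 32·x^2)·Dx^2 + (66 + 268·x + 360·x^2 + 160·x^3)·Dx^3 + (32 + 180·x + 372·x^2 + 336·x^3 + 112·x^4)·Dx^4 + (3 + 22·x + 63·x^2 + 88·x^3 + 60·x^4 + 16·x^5)·Dx^5  (order 5).
h: a_k = 0, 0, 0, -6, 27/4, -39/5, 39/4, -131/10, 747/40, -586/21, …
ICs: h(0) = 0, h′(0) = 0, h′′(0) = 0, h′′′(0) = -36, h′′′′(0) = 162.

f: a_k = 0, -6, 6, -8, 12, -96/5, 32, -384/7, 96, -512/3, …
g: a_k = 0, 3, -3/2, 1, -3/4, 3/5, -1/2, 3/7, -3/8, 1/3, …
f·g: L₀ = L_f ⊗_s L_g, ord ≤ 2·2.
∫: right-multiply L₀ by Dx.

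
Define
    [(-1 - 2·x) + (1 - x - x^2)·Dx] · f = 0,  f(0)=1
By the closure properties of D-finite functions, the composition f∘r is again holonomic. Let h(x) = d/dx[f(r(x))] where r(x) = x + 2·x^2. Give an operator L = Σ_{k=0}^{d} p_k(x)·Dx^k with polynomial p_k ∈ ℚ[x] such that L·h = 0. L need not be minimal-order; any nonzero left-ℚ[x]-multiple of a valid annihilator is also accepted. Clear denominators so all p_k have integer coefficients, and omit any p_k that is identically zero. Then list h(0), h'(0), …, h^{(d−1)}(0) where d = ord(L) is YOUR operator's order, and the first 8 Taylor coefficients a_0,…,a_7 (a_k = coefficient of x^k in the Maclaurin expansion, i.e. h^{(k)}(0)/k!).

L = (8 + 42·x + 126·x^2 + 208·x^3 + 408·x^4 + 480·x^5 + 320·x^6) + (-1 - 5·x - 3·x^2 + 18·x^3 + 80·x^4 + 120·x^5 + 112·x^6 + 64·x^7)·Dx  (order 1).
h: a_k = 1, 8, 33, 124, 420, 1422, 4599, 14624, …
ICs: h(0) = 1.

f: a_k = 1, 1, 2, 3, 5, 8, 13, 21, …
L₀ from L_f via x↦r, Dx↦r'^{-1}Dx.
Differentiate: ansatz ord ≤ ord L₀ ⇒ L.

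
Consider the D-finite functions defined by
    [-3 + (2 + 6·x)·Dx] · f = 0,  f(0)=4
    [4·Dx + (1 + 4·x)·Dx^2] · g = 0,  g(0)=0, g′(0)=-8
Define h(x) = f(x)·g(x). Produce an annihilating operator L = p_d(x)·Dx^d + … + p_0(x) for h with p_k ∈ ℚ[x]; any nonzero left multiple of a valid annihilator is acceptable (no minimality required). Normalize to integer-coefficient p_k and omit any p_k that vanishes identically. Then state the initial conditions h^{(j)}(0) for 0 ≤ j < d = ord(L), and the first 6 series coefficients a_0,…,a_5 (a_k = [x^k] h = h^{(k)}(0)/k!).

L = (3 + 36·x) + (4 + 12·x)·Dx + (4 + 40·x + 132·x^2 + 144·x^3)·Dx^2  (order 2).
h: a_k = 0, -32, 16, -116/3, 130, -9383/20, …
ICs: h(0) = 0, h′(0) = -32.

f: a_k = 4, 6, -9/2, 27/4, -405/32, 1701/64, …
g: a_k = 0, -8, 16, -128/3, 128, -2048/5, …
f·g: L₀ = L_f ⊗_s L_g, ord ≤ 1·2.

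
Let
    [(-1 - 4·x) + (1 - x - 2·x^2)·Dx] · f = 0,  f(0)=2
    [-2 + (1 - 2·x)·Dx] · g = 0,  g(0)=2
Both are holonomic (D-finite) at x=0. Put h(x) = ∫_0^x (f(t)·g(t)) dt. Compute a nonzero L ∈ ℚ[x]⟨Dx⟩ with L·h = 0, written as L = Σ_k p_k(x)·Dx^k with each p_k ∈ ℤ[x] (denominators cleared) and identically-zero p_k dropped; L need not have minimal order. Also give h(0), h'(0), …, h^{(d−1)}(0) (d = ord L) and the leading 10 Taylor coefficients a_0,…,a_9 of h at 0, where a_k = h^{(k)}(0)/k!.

L = (3 + 6·x)·Dx + (-1 + x + 2·x^2)·Dx^2  (order 2).
h: a_k = 0, 4, 6, 12, 23, 228/5, 90, 1252/7, 711/2, 708, …
ICs: h(0) = 0, h′(0) = 4.

f: a_k = 2, 2, 6, 10, 22, 42, 86, 170, 342, 682, …
g: a_k = 2, 4, 8, 16, 32, 64, 128, 256, 512, 1024, …
Product ⇒ symmetric product L₀, ord ≤ 1.
h=∫₀ˣh₀: take L = L₀·Dx.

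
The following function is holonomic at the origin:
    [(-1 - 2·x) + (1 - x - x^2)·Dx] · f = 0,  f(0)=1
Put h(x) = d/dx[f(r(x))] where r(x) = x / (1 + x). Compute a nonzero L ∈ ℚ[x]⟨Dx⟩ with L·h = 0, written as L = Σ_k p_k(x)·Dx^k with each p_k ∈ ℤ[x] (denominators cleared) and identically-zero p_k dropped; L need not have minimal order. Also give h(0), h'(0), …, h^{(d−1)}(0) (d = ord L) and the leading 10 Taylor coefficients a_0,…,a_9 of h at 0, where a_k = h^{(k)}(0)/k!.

L = (2 + 6·x + 12·x^2 + 6·x^3) + (-1 - 5·x - 6·x^2 + x^3 + 3·x^4)·Dx  (order 1).
h: a_k = 1, 2, 0, 4, -5, 12, -21, 40, -72, 130, …
ICs: h(0) = 1.

f: a_k = 1, 1, 2, 3, 5, 8, 13, 21, 34, 55, …
f∘r: x↦r, Dx↦Dx/r' in L_f ⇒ L₀.
Derive L from L₀ (diff closure).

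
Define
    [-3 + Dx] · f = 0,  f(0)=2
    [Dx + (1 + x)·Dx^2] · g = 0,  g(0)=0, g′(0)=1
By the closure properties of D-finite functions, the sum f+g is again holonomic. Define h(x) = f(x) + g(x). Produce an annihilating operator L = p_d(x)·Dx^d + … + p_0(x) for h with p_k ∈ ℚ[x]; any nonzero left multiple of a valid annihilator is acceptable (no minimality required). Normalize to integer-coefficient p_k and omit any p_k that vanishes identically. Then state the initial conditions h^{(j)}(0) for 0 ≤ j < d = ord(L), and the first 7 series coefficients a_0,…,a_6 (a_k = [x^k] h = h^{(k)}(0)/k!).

L = (-15 - 9·x)·Dx + (-7 - 18·x - 9·x^2)·Dx^2 + (4 + 7·x + 3·x^2)·Dx^3  (order 3).
h: a_k = 2, 7, 17/2, 28/3, 13/2, 17/4, 223/120, …
ICs: h(0) = 2, h′(0) = 7, h′′(0) = 17.

f: a_k = 2, 6, 9, 9, 27/4, 81/20, 81/40, …
g: a_k = 0, 1, -1/2, 1/3, -1/4, 1/5, -1/6, …
Weyl lclm of L_f,L_g ⇒ L₀ (ord ≤ 3).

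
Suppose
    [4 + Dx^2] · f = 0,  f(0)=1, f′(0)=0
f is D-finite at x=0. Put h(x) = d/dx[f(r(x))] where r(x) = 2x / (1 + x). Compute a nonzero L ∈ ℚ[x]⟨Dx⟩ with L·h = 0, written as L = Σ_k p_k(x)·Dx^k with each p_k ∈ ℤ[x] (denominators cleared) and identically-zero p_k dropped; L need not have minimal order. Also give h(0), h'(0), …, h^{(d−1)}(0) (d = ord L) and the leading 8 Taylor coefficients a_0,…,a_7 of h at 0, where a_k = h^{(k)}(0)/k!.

f: a_k = 1, 0, -2, 0, 2/3, 0, -4/45, 0, …
f∘r: x↦r, Dx↦Dx/r' in L_f ⇒ L₀.
h₀' ⇒ L via d/dx closure of L₀.
L = (22 + 12·x + 6·x^2) + (6 + 18·x + 18·x^2 + 6·x^3)·Dx + (1 + 4·x + 6·x^2 + 4·x^3 + x^4)·Dx^2  (order 2).
h: a_k = 0, -16, 48, -160/3, -160/3, 5488/15, -4592/5, 100544/63, …
ICs: h(0) = 0, h′(0) = -16.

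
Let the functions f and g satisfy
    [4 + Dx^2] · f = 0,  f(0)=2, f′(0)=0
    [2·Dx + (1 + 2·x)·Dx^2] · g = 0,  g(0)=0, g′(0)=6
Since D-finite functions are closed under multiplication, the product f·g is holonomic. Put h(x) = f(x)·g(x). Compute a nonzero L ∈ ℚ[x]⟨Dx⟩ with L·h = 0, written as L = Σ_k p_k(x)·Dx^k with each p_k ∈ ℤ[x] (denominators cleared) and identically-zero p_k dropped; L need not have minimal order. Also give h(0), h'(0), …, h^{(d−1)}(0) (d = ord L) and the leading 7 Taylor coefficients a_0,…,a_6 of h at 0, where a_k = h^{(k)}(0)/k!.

L = (-48 + 192·x + 1216·x^2 + 2048·x^3 + 1024·x^4) + (32 + 320·x + 768·x^2 + 512·x^3)·Dx + (160·x + 672·x^2 + 1024·x^3 + 512·x^4)·Dx^2 + (8 + 80·x + 192·x^2 + 128·x^3)·Dx^3 + (3 + 28·x + 92·x^2 + 128·x^3 + 64·x^4)·Dx^4  (order 4).
h: a_k = 0, 12, -12, -8, 0, 72/5, -24, …
ICs: h(0) = 0, h′(0) = 12, h′′(0) = -24, h′′′(0) = -48.

f: a_k = 2, 0, -4, 0, 4/3, 0, -8/45, …
g: a_k = 0, 6, -6, 8, -12, 96/5, -32, …
h₀=f·g: eliminate ⇒ L₀, order ≤ 2·2.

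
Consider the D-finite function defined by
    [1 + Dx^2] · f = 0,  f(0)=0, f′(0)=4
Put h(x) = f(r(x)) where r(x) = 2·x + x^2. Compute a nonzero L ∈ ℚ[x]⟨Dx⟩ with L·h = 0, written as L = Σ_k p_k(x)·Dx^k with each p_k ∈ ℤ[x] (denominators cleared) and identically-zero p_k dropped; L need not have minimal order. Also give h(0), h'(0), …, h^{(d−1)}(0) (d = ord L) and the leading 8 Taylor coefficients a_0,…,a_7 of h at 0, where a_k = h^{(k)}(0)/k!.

f: a_k = 0, 4, 0, -2/3, 0, 1/30, 0, -1/1260, …
Substitute x→r, Dx→(1/r')Dx; clear ⇒ L₀.
L = (4 + 12·x + 12·x^2 + 4·x^3) - Dx + (1 + x)·Dx^2  (order 2).
h: a_k = 0, 8, 4, -16/3, -8, -44/15, 2, 808/315, …
ICs: h(0) = 0, h′(0) = 8.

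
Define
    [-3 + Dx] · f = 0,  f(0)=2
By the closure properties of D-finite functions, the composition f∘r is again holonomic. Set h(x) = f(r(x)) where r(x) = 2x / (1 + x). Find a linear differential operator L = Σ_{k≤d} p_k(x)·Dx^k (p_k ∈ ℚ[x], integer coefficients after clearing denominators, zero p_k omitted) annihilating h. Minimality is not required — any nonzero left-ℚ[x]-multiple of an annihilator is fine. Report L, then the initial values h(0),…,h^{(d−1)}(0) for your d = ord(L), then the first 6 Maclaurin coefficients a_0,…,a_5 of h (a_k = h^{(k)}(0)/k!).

f: a_k = 2, 6, 9, 9, 27/4, 81/20, …
Substitute x→r, Dx→(1/r')Dx; clear ⇒ L₀.
L = -6 + (1 + 2·x + x^2)·Dx  (order 1).
h: a_k = 2, 12, 24, 12, -12, -12/5, …
ICs: h(0) = 2.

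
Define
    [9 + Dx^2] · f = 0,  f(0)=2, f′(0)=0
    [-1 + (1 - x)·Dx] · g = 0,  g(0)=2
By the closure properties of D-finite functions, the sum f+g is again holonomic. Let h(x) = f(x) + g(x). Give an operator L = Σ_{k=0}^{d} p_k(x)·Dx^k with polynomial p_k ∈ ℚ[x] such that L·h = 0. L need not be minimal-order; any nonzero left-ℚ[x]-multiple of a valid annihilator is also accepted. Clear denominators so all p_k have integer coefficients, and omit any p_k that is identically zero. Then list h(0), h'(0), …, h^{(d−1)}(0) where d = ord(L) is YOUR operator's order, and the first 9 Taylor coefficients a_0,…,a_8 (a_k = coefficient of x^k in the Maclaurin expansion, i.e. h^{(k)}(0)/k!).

f: a_k = 2, 0, -9, 0, 27/4, 0, -81/40, 0, 729/2240, …
g: a_k = 2, 2, 2, 2, 2, 2, 2, 2, 2, …
Sum ⇒ L₀ = lclm(L_f,L_g) in ℚ(x)⟨Dx⟩.
L = (-135 + 162·x - 81·x^2) + (99 - 261·x + 243·x^2 - 81·x^3)·Dx + (-15 + 18·x - 9·x^2)·Dx^2 + (11 - 29·x + 27·x^2 - 9·x^3)·Dx^3  (order 3).
h: a_k = 4, 2, -7, 2, 35/4, 2, -1/40, 2, 5209/2240, …
ICs: h(0) = 4, h′(0) = 2, h′′(0) = -14.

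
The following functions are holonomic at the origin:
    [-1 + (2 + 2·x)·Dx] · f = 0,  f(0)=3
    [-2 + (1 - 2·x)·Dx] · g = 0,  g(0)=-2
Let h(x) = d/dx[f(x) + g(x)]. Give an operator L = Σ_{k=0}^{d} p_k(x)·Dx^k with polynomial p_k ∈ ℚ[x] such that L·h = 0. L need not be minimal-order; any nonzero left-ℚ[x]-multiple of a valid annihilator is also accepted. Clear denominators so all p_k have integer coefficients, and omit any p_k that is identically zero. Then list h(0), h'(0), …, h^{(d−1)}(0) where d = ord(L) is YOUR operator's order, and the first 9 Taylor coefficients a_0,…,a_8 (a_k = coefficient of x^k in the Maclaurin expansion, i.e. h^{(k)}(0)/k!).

f: a_k = 3, 3/2, -3/8, 3/16, -15/128, 21/256, -63/1024, 99/2048, -1287/32768, …
g: a_k = -2, -4, -8, -16, -32, -64, -128, -256, -512, …
Weyl lclm of L_f,L_g ⇒ L₀ (ord ≤ 2).
Differentiate: ansatz ord ≤ ord L₀ ⇒ L.
L = (-20 - 8·x) + (-31 - 68·x - 28·x^2)·Dx + (6 - 2·x - 16·x^2 - 8·x^3)·Dx^2  (order 2).
h: a_k = -5/2, -67/4, -759/16, -4111/32, -81815/256, -393405/512, -3669323/2048, -16778503/4096, -603960471/65536, …
ICs: h(0) = -5/2, h′(0) = -67/4.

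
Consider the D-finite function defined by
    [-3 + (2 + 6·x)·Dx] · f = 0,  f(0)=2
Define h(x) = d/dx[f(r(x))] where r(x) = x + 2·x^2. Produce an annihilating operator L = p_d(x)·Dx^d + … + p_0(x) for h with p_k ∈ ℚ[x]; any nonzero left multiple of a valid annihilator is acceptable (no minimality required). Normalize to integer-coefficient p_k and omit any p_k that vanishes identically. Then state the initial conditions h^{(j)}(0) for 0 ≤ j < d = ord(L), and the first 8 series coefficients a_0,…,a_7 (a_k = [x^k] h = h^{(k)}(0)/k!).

f: a_k = 2, 3, -9/4, 27/8, -405/64, 1701/128, -15309/512, 72171/1024, …
Change of var in L_f (x↦r) gives L₀.
h=h₀': d/dx-closure on L₀ ⇒ L.
L = 5 + (-2 - 14·x - 36·x^2 - 48·x^3)·Dx  (order 1).
h: a_k = 3, 15/2, -135/8, 315/16, 2025/128, -33615/256, 292005/1024, -282285/2048, …
ICs: h(0) = 3.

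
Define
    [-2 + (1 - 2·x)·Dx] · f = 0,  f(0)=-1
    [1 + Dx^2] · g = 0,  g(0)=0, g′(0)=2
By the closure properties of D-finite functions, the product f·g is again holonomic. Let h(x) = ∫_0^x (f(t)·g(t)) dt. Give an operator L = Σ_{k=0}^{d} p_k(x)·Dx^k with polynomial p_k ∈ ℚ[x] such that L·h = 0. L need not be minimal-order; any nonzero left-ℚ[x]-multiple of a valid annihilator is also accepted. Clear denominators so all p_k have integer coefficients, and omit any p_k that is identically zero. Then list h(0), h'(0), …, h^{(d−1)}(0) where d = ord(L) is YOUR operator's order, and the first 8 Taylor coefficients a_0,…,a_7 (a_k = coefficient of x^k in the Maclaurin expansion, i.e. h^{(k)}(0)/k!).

f: a_k = -1, -2, -4, -8, -16, -32, -64, -128, …
g: a_k = 0, 2, 0, -1/3, 0, 1/60, 0, -1/2520, …
h₀=f·g: eliminate ⇒ L₀, order ≤ 1·2.
h=∫h₀ ⇒ L = L₀·Dx.
L = (-1 + 2·x)·Dx + 4·Dx^2 + (-1 + 2·x)·Dx^3  (order 3).
h: a_k = 0, 0, -1, -4/3, -23/12, -46/15, -1841/360, -263/30, …
ICs: h(0) = 0, h′(0) = 0, h′′(0) = -2.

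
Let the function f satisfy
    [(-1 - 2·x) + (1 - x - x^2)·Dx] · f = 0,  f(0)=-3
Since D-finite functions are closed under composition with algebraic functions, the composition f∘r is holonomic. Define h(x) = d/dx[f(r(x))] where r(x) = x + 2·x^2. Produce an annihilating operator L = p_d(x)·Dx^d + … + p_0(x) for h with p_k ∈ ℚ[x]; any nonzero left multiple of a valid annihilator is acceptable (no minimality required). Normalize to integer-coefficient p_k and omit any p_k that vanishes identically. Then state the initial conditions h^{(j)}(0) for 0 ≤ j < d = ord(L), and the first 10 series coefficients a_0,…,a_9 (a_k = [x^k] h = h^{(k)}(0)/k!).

L = (8 + 42·x + 126·x^2 + 208·x^3 + 408·x^4 + 480·x^5 + 320·x^6) + (-1 - 5·x - 3·x^2 + 18·x^3 + 80·x^4 + 120·x^5 + 112·x^6 + 64·x^7)·Dx  (order 1).
h: a_k = -3, -24, -99, -372, -1260, -4266, -13797, -43872, -137241, -424290, …
ICs: h(0) = -3.

f: a_k = -3, -3, -6, -9, -15, -24, -39, -63, -102, -165, …
f∘r: x↦r, Dx↦Dx/r' in L_f ⇒ L₀.
Derive L from L₀ (diff closure).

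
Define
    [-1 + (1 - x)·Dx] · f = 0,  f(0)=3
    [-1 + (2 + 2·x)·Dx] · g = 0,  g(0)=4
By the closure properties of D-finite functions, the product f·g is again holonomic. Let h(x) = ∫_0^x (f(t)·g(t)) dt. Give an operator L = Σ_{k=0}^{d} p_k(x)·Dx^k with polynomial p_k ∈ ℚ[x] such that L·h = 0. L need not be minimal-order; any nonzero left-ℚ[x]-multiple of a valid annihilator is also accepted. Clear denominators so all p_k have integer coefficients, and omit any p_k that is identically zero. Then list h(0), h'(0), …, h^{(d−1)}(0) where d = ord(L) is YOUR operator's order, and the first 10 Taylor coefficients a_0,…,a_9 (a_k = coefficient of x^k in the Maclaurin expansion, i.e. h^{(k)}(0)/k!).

f: a_k = 3, 3, 3, 3, 3, 3, 3, 3, 3, 3, …
g: a_k = 4, 2, -1/2, 1/4, -5/32, 7/64, -21/256, 33/512, -429/8192, 715/16384, …
h₀=f·g: eliminate ⇒ L₀, order ≤ 1·1.
h=∫h₀ ⇒ L = L₀·Dx.
L = (3 + x)·Dx + (-2 + 2·x^2)·Dx^2  (order 2).
h: a_k = 0, 12, 9, 11/2, 69/16, 537/160, 365/128, 4317/1792, 8733/4096, 46147/24576, …
ICs: h(0) = 0, h′(0) = 12.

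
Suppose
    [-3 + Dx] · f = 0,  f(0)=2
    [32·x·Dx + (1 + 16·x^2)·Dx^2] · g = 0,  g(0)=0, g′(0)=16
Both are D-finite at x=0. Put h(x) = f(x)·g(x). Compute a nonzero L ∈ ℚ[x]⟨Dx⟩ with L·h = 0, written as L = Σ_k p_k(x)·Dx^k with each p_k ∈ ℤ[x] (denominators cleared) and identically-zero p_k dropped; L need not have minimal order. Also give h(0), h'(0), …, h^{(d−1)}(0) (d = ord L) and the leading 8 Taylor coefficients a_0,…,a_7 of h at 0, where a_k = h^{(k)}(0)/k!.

f: a_k = 2, 6, 9, 9, 27/4, 81/20, 81/40, 243/280, …
g: a_k = 0, 16, 0, -256/3, 0, 4096/5, 0, -65536/7, …
L₀ := L_f ⊗_s L_g (sym. prod.), ord ≤ 2.
L = (9 - 96·x + 144·x^2) + (-6 + 32·x - 96·x^2)·Dx + (1 + 16·x^2)·Dx^2  (order 2).
h: a_k = 0, 32, 96, -80/3, -368, 4892/5, 4212, -416338/35, …
ICs: h(0) = 0, h′(0) = 32.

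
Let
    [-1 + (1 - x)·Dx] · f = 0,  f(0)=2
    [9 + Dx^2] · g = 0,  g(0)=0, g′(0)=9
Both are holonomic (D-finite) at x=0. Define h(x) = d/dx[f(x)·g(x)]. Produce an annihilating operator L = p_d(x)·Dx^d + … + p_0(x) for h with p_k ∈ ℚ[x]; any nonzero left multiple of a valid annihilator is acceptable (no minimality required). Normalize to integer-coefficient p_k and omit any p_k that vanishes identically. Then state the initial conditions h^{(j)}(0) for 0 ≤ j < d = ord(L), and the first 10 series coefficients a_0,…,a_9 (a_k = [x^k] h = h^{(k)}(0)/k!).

f: a_k = 2, 2, 2, 2, 2, 2, 2, 2, 2, 2, …
g: a_k = 0, 9, 0, -27/2, 0, 243/40, 0, -729/560, 0, 729/4480, …
f·g: L₀ = L_f ⊗_s L_g, ord ≤ 1·2.
Derive L from L₀ (diff closure).
L = (7 - 18·x + 9·x^2) + (-2 + 2·x)·Dx + (1 - 2·x + x^2)·Dx^2  (order 2).
h: a_k = 18, 36, -27, -36, 63/4, 189/10, 153/40, 153/35, 2511/320, 279/32, …
ICs: h(0) = 18, h′(0) = 36.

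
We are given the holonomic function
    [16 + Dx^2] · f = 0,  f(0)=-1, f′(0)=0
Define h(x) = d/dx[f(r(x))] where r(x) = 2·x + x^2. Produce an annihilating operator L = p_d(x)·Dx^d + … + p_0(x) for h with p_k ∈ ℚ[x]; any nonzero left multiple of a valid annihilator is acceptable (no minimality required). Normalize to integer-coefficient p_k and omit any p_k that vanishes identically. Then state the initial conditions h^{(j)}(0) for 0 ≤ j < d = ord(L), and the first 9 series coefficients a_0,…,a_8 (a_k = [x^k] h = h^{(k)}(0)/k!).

L = (67 + 256·x + 384·x^2 + 256·x^3 + 64·x^4) + (-3 - 3·x)·Dx + (1 + 2·x + x^2)·Dx^2  (order 2).
h: a_k = 0, 64, 96, -1952/3, -5120/3, 9728/15, 105728/15, 2365184/315, -237568/35, …
ICs: h(0) = 0, h′(0) = 64.

f: a_k = -1, 0, 8, 0, -32/3, 0, 256/45, 0, -512/315, …
f∘r: x↦r, Dx↦Dx/r' in L_f ⇒ L₀.
Derive L from L₀ (diff closure).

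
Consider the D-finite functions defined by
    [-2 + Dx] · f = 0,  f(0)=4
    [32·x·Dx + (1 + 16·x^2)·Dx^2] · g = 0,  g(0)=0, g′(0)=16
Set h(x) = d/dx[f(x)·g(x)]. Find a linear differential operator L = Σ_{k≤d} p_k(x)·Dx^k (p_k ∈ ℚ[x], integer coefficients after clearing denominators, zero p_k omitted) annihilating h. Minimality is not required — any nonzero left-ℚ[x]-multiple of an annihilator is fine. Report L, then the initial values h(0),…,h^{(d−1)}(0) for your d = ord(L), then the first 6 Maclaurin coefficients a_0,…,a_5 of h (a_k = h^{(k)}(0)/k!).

L = (-28 - 128·x + 1664·x^2 - 2048·x^3 + 1024·x^4) + (12 + 96·x - 896·x^2 + 1536·x^3 - 1024·x^4)·Dx + (1 - 16·x + 32·x^2 - 256·x^3 + 256·x^4)·Dx^2  (order 2).
h: a_k = 64, 256, -640, -7168/3, 13184, 110080/3, …
ICs: h(0) = 64, h′(0) = 256.

f: a_k = 4, 8, 8, 16/3, 8/3, 16/15, …
g: a_k = 0, 16, 0, -256/3, 0, 4096/5, …
Product ⇒ symmetric product L₀, ord ≤ 2.
h₀' ⇒ L via d/dx closure of L₀.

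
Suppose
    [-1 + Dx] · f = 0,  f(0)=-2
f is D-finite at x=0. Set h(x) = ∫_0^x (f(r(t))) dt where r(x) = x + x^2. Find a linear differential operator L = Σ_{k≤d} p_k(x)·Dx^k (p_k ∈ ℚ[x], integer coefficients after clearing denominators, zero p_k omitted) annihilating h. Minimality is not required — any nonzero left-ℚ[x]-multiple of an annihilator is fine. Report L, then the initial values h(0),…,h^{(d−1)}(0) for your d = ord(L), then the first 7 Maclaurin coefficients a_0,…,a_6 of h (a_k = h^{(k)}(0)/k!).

L = (-1 - 2·x)·Dx + Dx^2  (order 2).
h: a_k = 0, -2, -1, -1, -7/12, -5/12, -9/40, …
ICs: h(0) = 0, h′(0) = -2.

f: a_k = -2, -2, -1, -1/3, -1/12, -1/60, -1/360, …
f∘r: x↦r, Dx↦Dx/r' in L_f ⇒ L₀.
h=∫₀ˣh₀: take L = L₀·Dx.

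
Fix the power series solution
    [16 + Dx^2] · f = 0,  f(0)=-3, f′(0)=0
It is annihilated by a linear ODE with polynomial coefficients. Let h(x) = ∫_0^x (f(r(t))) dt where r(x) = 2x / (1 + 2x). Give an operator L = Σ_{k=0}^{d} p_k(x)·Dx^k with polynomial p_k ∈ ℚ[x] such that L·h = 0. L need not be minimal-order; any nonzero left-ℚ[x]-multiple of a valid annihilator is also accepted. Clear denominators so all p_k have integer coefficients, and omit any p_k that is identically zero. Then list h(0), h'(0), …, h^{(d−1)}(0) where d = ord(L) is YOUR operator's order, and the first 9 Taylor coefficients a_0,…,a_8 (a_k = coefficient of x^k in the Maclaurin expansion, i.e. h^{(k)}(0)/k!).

f: a_k = -3, 0, 24, 0, -32, 0, 256/15, 0, -512/105, …
f∘r: x↦r, Dx↦Dx/r' in L_f ⇒ L₀.
∫: right-multiply L₀ by Dx.
L = 64·Dx + (4 + 24·x + 48·x^2 + 32·x^3)·Dx^2 + (1 + 8·x + 24·x^2 + 32·x^3 + 16·x^4)·Dx^3  (order 3).
h: a_k = 0, -3, 0, 32, -96, 128, 512/3, -25088/15, 31488/5, …
ICs: h(0) = 0, h′(0) = -3, h′′(0) = 0.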